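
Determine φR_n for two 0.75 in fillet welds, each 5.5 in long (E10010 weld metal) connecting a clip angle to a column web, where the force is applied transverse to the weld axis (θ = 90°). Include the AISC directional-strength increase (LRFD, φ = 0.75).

φR_n ≈ 394 kips

E100XX → F_EXX = 100 ksi.
t_e = 0.707 × 0.75 = 0.5302 in; A_we = 0.5302 × 11 = 5.833 in².
Directional factor: 1.0 + 0.5 sin^1.5(90°) = 1.5.
F_nw = 0.6 × 100 × 1.5 = 90 ksi.
φR_n = 0.75 × 90 × 5.833 = 393.7 kips.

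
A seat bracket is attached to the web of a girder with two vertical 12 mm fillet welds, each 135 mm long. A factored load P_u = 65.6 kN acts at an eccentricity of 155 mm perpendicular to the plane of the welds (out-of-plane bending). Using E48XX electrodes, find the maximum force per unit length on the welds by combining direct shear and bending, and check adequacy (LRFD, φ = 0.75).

E48XX → F_EXX = 480 MPa.
L_w = 2 × 135 = 270 mm; section modulus (unit throat) S = 2 × L²/6 = 6075 mm².
Direct shear f_v = P/L_w = 65.6×10³/270 = 243 N/mm.
Moment M = P × e = 65.6×10³ × 155 = 10168000 N·mm; bending f_b = M/S = 1674 N/mm.
f_max = √(f_v² + f_b²) = √(243² + 1674²) = 1691 N/mm.
φr_n = 0.75 × 0.6 × 480 × (0.707 × 12) = 1833 N/mm → adequate.

f_max ≈ 1690 N/mm; adequate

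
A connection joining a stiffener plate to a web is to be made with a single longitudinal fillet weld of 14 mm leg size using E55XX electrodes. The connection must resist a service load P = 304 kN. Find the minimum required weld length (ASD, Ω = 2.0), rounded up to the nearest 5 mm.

E55XX → F_EXX = 550 MPa.
Throat t_e = 0.707 × 14 = 9.898 mm.
r_n/Ω = (0.6 × 550 × 9.898) / 2.0 = 1633 N/mm = 1.633 kN/mm.
L_req = P / (r_n/Ω) = 304 / 1.633 = 186.1 mm total.
Round up → use L = 190 mm.

L = 190 mm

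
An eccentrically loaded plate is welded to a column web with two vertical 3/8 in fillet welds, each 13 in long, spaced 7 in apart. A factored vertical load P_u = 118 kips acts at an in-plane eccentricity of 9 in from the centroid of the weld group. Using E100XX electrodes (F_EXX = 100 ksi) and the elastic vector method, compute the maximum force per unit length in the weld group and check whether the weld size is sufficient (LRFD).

f_max ≈ 14.2 kip/in; NOT adequate

Total weld length L_w = 26 in. Treat welds as unit-width lines.
Polar moment about centroid: J = 2[d³/12 + d(b/2)²] = 2[13³/12 + 13×3.5²] = 684.7 in³.
Direct shear f_v = P/L_w = 118 / 26 = 4.538 kip/in (vertical).
Torsion M = P·e = 118 × 9 = 1062 kip·in.
Critical point at (x, y) = (3.5, 6.5) from centroid. f_tx = M·y/J = 10.08 kip/in; f_ty = M·x/J = 5.429 kip/in.
Resultant f_max = √[f_tx² + (f_v + f_ty)²] = √[10.08² + (4.538 + 5.429)²] = 14.18 kip/in.
Capacity per unit length: φr_n = 0.75 × 0.6 × 100 × (0.707 × 0.375) = 11.93 kip/in.
14.18 > 11.93 → NOT adequate.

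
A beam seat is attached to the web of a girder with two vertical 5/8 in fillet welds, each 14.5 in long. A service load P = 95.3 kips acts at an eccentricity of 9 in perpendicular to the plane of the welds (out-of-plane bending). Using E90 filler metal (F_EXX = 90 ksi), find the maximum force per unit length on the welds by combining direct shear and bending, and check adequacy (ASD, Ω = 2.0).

L_w = 2 × 14.5 = 29 in; section modulus (unit throat) S = 2 × L²/6 = 70.08 in².
Direct shear f_v = P/L_w = 95.3/29 = 3.286 kip/in.
Moment M = P × e = 95.3 × 9 = 857.7 kip·in; bending f_b = M/S = 12.24 kip/in.
f_max = √(f_v² + f_b²) = √(3.286² + 12.24²) = 12.67 kip/in.
r_n/Ω = (1/2.0) × 0.6 × 90 × (0.707 × 0.625) = 11.93 kip/in → NOT adequate.

f_max ≈ 12.7 kip/in; NOT adequate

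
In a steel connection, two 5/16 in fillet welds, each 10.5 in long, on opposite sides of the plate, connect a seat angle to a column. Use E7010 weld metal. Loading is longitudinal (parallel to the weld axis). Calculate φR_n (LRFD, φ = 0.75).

E70XX → F_EXX = 70 ksi.
Effective throat t_e = 0.707 × 0.3125 = 0.2209 in.
Total length L = 21 in; A_we = 0.2209 × 21 = 4.64 in².
F_nw = 0.6 F_EXX = 0.6 × 70 = 42 ksi.
φR_n = 0.75 × 42 × 4.64 = 146.2 kip.

φR_n ≈ 146 kip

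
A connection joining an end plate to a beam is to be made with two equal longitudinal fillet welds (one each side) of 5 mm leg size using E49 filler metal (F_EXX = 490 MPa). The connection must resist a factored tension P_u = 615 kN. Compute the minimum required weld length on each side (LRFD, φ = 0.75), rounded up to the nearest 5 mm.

L = 395 mm on each side

Throat t_e = 0.707 × 5 = 3.535 mm.
φr_n = 0.75 × 0.6 × 490 × 3.535 × 10⁻³ = 0.7795 kN/mm.
L_req = P_u / φr_n = 615 / 0.7795 = 789 mm total.
Per side: 789 / 2 = 394.5 mm.
Round up → use L = 395 mm on each side.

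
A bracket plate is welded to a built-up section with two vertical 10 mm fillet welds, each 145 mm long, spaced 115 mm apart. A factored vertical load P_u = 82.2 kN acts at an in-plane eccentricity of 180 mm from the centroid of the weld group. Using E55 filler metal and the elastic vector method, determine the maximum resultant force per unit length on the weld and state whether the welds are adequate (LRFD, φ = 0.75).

E55XX → F_EXX = 550 MPa.
Total weld length L_w = 290 mm. Treat welds as unit-width lines.
Polar moment about centroid: J = 2[d³/12 + d(b/2)²] = 2[145³/12 + 145×57.5²] = 1467000 mm³.
Direct shear f_v = P/L_w = 82.2×10³ / 290 = 283.4 N/mm (vertical).
Torsion M = P·e = 82.2×10³ × 180 = 14796000 N·mm.
Critical point at (x, y) = (57.5, 72.5) from centroid. f_tx = M·y/J = 731.3 N/mm; f_ty = M·x/J = 580 N/mm.
Resultant f_max = √[f_tx² + (f_v + f_ty)²] = √[731.3² + (283.4 + 580)²] = 1131 N/mm.
Capacity per unit length: φr_n = 0.75 × 0.6 × 550 × (0.707 × 10) = 1750 N/mm.
1131 ≤ 1750 → adequate.

f_max ≈ 1130 N/mm; adequate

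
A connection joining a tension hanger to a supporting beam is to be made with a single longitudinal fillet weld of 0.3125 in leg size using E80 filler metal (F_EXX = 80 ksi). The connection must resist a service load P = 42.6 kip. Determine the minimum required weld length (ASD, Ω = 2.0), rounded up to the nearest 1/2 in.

L = 8.5 in

Throat t_e = 0.707 × 0.3125 = 0.2209 in.
r_n/Ω = (0.6 × 80 × 0.2209) / 2.0 = 5.302 kip/in.
L_req = P / (r_n/Ω) = 42.6 / 5.302 = 8.034 in total.
Round up → use L = 8.5 in.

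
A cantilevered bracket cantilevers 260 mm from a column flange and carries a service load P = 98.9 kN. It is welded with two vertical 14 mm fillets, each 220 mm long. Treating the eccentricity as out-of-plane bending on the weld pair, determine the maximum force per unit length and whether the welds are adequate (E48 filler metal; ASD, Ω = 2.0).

f_max ≈ 1610 N/mm; NOT adequate

E48XX → F_EXX = 480 MPa.
L_w = 2 × 220 = 440 mm; section modulus (unit throat) S = 2 × L²/6 = 16130 mm².
Direct shear f_v = P/L_w = 98.9×10³/440 = 224.8 N/mm.
Moment M = P × e = 98.9×10³ × 260 = 25714000 N·mm; bending f_b = M/S = 1594 N/mm.
f_max = √(f_v² + f_b²) = √(224.8² + 1594²) = 1610 N/mm.
r_n/Ω = (1/2.0) × 0.6 × 480 × (0.707 × 14) = 1425 N/mm → NOT adequate.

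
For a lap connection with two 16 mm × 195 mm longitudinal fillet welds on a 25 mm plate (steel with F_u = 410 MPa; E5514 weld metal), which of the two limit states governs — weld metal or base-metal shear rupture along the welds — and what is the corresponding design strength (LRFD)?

φR_n ≈ 1090 kN (weld metal governs)

E55XX → F_EXX = 550 MPa.
t_e = 0.707 × 16 = 11.31 mm; L = 390 mm.
Weld metal: φR_n = 0.75 × 0.6 × 550 × 11.31 × 390 × 10⁻³ = 1092 kN.
Base metal (shear rupture): φR_n = 0.75 × 0.6 × 410 × 25 × 390 × 10⁻³ = 1799 kN.
Governing: weld metal.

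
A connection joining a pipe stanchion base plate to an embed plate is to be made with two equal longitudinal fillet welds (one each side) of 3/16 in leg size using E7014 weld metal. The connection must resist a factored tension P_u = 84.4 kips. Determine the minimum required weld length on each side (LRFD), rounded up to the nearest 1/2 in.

L = 10.5 in on each side

E70XX → F_EXX = 70 ksi.
Throat t_e = 0.707 × 0.1875 = 0.1326 in.
φr_n = 0.75 × 0.6 × 70 × 0.1326 = 4.176 kips/in.
L_req = P_u / φr_n = 84.4 / 4.176 = 20.21 in total.
Per side: 20.21 / 2 = 10.11 in.
Round up → use L = 10.5 in on each side.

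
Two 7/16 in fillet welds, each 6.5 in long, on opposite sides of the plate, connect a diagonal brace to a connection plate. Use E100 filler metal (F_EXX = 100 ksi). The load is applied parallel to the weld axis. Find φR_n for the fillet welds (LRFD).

φR_n ≈ 181 kip

Effective throat t_e = 0.707 × 0.4375 = 0.3093 in.
Total length L = 13 in; A_we = 0.3093 × 13 = 4.021 in².
F_nw = 0.6 F_EXX = 0.6 × 100 = 60 ksi.
φR_n = 0.75 × 60 × 4.021 = 180.9 kip.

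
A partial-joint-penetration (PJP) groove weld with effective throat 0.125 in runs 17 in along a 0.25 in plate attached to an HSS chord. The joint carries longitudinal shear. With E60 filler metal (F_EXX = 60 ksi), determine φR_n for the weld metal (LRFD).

φR_n ≈ 57.4 kips

Effective throat (given) t_e = 0.125 in.
A_we = 0.125 × 17 = 2.125 in².
F_nw = 0.6 F_EXX = 36 ksi.
φR_n = 0.75 × 36 × 2.125 = 57.38 kips.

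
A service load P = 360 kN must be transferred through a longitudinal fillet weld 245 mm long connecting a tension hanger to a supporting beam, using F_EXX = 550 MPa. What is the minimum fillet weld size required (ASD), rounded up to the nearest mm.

w = 13 mm

Total weld length L = 245 mm.
Required throat t_e = P × Ω / (0.6 F_EXX × L) = 360 × 2.0 / (0.6 × 550 × 245 × 10⁻³) = 8.905 mm.
Required leg w = t_e / 0.707 = 12.6 mm → use 13 mm.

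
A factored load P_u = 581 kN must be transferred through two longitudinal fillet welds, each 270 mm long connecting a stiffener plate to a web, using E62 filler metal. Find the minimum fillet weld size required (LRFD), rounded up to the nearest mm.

E62XX → F_EXX = 620 MPa.
Total weld length L = 540 mm.
Required throat t_e = P_u / (φ × 0.6 F_EXX × L) = 581 / (0.75 × 0.6 × 620 × 540 × 10⁻³) = 3.856 mm.
Required leg w = t_e / 0.707 = 5.455 mm → use 6 mm.

w = 6 mm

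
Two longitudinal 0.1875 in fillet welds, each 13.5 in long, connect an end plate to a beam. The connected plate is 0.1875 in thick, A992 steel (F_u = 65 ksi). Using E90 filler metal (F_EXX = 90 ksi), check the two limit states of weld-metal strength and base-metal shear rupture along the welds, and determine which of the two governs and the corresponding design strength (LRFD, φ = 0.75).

t_e = 0.707 × 0.1875 = 0.1326 in; L = 27 in.
Weld metal: φR_n = 0.75 × 0.6 × 90 × 0.1326 × 27 = 145 kip.
Base metal (shear rupture): φR_n = 0.75 × 0.6 × 65 × 0.1875 × 27 = 148.1 kip.
Governing: weld metal.

φR_n ≈ 145 kip (weld metal governs)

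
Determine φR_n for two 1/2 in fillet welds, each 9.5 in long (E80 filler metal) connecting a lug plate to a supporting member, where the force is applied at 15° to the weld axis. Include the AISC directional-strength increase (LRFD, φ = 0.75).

φR_n ≈ 258 kip

E80XX → F_EXX = 80 ksi.
t_e = 0.707 × 0.5 = 0.3535 in; A_we = 0.3535 × 19 = 6.716 in².
Directional factor: 1.0 + 0.5 sin^1.5(15°) = 1.066.
F_nw = 0.6 × 80 × 1.066 = 51.16 ksi.
φR_n = 0.75 × 51.16 × 6.716 = 257.7 kip.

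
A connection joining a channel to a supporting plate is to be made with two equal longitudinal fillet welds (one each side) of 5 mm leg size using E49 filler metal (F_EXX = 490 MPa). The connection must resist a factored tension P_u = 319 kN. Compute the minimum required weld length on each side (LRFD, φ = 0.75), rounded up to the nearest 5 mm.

Throat t_e = 0.707 × 5 = 3.535 mm.
φr_n = 0.75 × 0.6 × 490 × 3.535 × 10⁻³ = 0.7795 kN/mm.
L_req = P_u / φr_n = 319 / 0.7795 = 409.3 mm total.
Per side: 409.3 / 2 = 204.6 mm.
Round up → use L = 205 mm on each side.

L = 205 mm on each side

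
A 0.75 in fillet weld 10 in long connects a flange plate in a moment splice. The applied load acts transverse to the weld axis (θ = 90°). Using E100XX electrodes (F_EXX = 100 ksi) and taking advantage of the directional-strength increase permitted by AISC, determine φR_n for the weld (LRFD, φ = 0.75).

t_e = 0.707 × 0.75 = 0.5302 in; A_we = 0.5302 × 10 = 5.303 in².
Directional factor: 1.0 + 0.5 sin^1.5(90°) = 1.5.
F_nw = 0.6 × 100 × 1.5 = 90 ksi.
φR_n = 0.75 × 90 × 5.303 = 357.9 kips.

φR_n ≈ 358 kips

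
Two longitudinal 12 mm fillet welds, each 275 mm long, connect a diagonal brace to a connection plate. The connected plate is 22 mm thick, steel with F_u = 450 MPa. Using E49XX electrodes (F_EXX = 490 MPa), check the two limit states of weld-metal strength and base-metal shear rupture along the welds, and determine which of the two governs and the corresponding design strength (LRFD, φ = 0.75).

φR_n ≈ 1030 kN (weld metal governs)

t_e = 0.707 × 12 = 8.484 mm; L = 550 mm.
Weld metal: φR_n = 0.75 × 0.6 × 490 × 8.484 × 550 × 10⁻³ = 1029 kN.
Base metal (shear rupture): φR_n = 0.75 × 0.6 × 450 × 22 × 550 × 10⁻³ = 2450 kN.
Governing: weld metal.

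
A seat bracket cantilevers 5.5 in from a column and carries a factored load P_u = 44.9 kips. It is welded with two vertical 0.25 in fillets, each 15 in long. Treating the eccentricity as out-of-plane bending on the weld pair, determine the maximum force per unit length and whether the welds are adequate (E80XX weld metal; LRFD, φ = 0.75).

f_max ≈ 3.62 kip/in; adequate

E80XX → F_EXX = 80 ksi.
L_w = 2 × 15 = 30 in; section modulus (unit throat) S = 2 × L²/6 = 75 in².
Direct shear f_v = P/L_w = 44.9/30 = 1.497 kip/in.
Moment M = P × e = 44.9 × 5.5 = 246.95 kip·in; bending f_b = M/S = 3.293 kip/in.
f_max = √(f_v² + f_b²) = √(1.497² + 3.293²) = 3.617 kip/in.
φr_n = 0.75 × 0.6 × 80 × (0.707 × 0.25) = 6.363 kip/in → adequate.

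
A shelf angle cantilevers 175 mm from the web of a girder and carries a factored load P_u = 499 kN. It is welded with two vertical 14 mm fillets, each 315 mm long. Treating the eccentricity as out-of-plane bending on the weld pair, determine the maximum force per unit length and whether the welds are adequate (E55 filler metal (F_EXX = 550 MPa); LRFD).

L_w = 2 × 315 = 630 mm; section modulus (unit throat) S = 2 × L²/6 = 33080 mm².
Direct shear f_v = P/L_w = 499×10³/630 = 792.1 N/mm.
Moment M = P × e = 499×10³ × 175 = 87325000 N·mm; bending f_b = M/S = 2640 N/mm.
f_max = √(f_v² + f_b²) = √(792.1² + 2640²) = 2756 N/mm.
φr_n = 0.75 × 0.6 × 550 × (0.707 × 14) = 2450 N/mm → NOT adequate.

f_max ≈ 2760 N/mm; NOT adequate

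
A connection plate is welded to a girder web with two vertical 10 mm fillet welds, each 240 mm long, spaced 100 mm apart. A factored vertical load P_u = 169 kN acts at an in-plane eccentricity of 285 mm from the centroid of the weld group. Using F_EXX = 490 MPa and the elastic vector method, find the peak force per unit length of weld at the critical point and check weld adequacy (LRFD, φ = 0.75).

f_max ≈ 1950 N/mm; NOT adequate

Total weld length L_w = 480 mm. Treat welds as unit-width lines.
Polar moment about centroid: J = 2[d³/12 + d(b/2)²] = 2[240³/12 + 240×50²] = 3504000 mm³.
Direct shear f_v = P/L_w = 169×10³ / 480 = 352.1 N/mm (vertical).
Torsion M = P·e = 169×10³ × 285 = 48165000 N·mm.
Critical point at (x, y) = (50, 120) from centroid. f_tx = M·y/J = 1649 N/mm; f_ty = M·x/J = 687.3 N/mm.
Resultant f_max = √[f_tx² + (f_v + f_ty)²] = √[1649² + (352.1 + 687.3)²] = 1950 N/mm.
Capacity per unit length: φr_n = 0.75 × 0.6 × 490 × (0.707 × 10) = 1559 N/mm.
1950 > 1559 → NOT adequate.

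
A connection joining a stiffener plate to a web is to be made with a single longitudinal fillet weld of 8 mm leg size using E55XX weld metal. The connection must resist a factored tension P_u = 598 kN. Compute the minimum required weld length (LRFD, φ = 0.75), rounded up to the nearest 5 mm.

E55XX → F_EXX = 550 MPa.
Throat t_e = 0.707 × 8 = 5.656 mm.
φr_n = 0.75 × 0.6 × 550 × 5.656 × 10⁻³ = 1.4 kN/mm.
L_req = P_u / φr_n = 598 / 1.4 = 427.2 mm total.
Round up → use L = 430 mm.

L = 430 mm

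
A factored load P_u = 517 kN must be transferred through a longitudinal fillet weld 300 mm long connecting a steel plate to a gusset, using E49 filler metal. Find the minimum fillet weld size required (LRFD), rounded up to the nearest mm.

E49XX → F_EXX = 490 MPa.
Total weld length L = 300 mm.
Required throat t_e = P_u / (φ × 0.6 F_EXX × L) = 517 / (0.75 × 0.6 × 490 × 300 × 10⁻³) = 7.816 mm.
Required leg w = t_e / 0.707 = 11.05 mm → use 12 mm.

w = 12 mm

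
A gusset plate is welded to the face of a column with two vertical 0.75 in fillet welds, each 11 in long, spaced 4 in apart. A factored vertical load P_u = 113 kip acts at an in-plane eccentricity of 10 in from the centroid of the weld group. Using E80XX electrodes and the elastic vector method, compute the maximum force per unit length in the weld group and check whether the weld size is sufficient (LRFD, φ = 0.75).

E80XX → F_EXX = 80 ksi.
Total weld length L_w = 22 in. Treat welds as unit-width lines.
Polar moment about centroid: J = 2[d³/12 + d(b/2)²] = 2[11³/12 + 11×2²] = 309.8 in³.
Direct shear f_v = P/L_w = 113 / 22 = 5.136 kip/in (vertical).
Torsion M = P·e = 113 × 10 = 1130 kip·in.
Critical point at (x, y) = (2, 5.5) from centroid. f_tx = M·y/J = 20.06 kip/in; f_ty = M·x/J = 7.294 kip/in.
Resultant f_max = √[f_tx² + (f_v + f_ty)²] = √[20.06² + (5.136 + 7.294)²] = 23.6 kip/in.
Capacity per unit length: φr_n = 0.75 × 0.6 × 80 × (0.707 × 0.75) = 19.09 kip/in.
23.6 > 19.09 → NOT adequate.

f_max ≈ 23.6 kip/in; NOT adequate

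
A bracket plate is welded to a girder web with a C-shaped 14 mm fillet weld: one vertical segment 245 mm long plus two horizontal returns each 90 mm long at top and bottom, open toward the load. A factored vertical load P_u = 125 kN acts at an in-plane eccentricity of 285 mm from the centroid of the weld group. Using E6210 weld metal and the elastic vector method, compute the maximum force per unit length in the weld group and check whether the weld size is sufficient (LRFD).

f_max ≈ 1360 N/mm; adequate

E62XX → F_EXX = 620 MPa.
Total weld length L_w = 425 mm. Treat welds as unit-width lines.
Centroid: x̄ = 2×90×45 / 425 = 19.06 mm from the vertical weld.
Polar moment about centroid: J = I_x + I_y = [245³/12 + 2×90×122.5²] + [245×19.06² + 2(90³/12 + 90×25.94²)] = 4258000 mm³.
Direct shear f_v = P/L_w = 125×10³ / 425 = 294.1 N/mm (vertical).
Torsion M = P·e = 125×10³ × 285 = 35625000 N·mm.
Critical point at (x, y) = (70.94, 122.5) from centroid. f_tx = M·y/J = 1025 N/mm; f_ty = M·x/J = 593.5 N/mm.
Resultant f_max = √[f_tx² + (f_v + f_ty)²] = √[1025² + (294.1 + 593.5)²] = 1356 N/mm.
Capacity per unit length: φr_n = 0.75 × 0.6 × 620 × (0.707 × 14) = 2762 N/mm.
1356 ≤ 2762 → adequate.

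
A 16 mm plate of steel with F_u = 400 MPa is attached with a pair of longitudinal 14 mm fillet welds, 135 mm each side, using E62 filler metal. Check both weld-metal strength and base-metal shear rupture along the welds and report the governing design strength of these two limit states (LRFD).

φR_n ≈ 746 kN (weld metal governs)

E62XX → F_EXX = 620 MPa.
t_e = 0.707 × 14 = 9.898 mm; L = 270 mm.
Weld metal: φR_n = 0.75 × 0.6 × 620 × 9.898 × 270 × 10⁻³ = 745.6 kN.
Base metal (shear rupture): φR_n = 0.75 × 0.6 × 400 × 16 × 270 × 10⁻³ = 777.6 kN.
Governing: weld metal.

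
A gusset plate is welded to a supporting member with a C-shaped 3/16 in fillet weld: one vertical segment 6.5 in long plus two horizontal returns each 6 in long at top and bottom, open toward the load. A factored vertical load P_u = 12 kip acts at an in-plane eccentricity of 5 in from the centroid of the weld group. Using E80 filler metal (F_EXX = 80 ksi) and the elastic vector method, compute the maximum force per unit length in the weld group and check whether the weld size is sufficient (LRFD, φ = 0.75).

f_max ≈ 1.94 kip/in; adequate

Total weld length L_w = 18.5 in. Treat welds as unit-width lines.
Centroid: x̄ = 2×6×3 / 18.5 = 1.946 in from the vertical weld.
Polar moment about centroid: J = I_x + I_y = [6.5³/12 + 2×6×3.25²] + [6.5×1.946² + 2(6³/12 + 6×1.054²)] = 223.6 in³.
Direct shear f_v = P/L_w = 12 / 18.5 = 0.6486 kip/in (vertical).
Torsion M = P·e = 12 × 5 = 60 kip·in.
Critical point at (x, y) = (4.054, 3.25) from centroid. f_tx = M·y/J = 0.8722 kip/in; f_ty = M·x/J = 1.088 kip/in.
Resultant f_max = √[f_tx² + (f_v + f_ty)²] = √[0.8722² + (0.6486 + 1.088)²] = 1.943 kip/in.
Capacity per unit length: φr_n = 0.75 × 0.6 × 80 × (0.707 × 0.1875) = 4.772 kip/in.
1.943 ≤ 4.772 → adequate.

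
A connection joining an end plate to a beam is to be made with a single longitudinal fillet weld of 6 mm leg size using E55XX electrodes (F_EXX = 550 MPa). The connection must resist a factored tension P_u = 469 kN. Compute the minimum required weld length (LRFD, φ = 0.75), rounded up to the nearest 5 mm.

Throat t_e = 0.707 × 6 = 4.242 mm.
φr_n = 0.75 × 0.6 × 550 × 4.242 × 10⁻³ = 1.05 kN/mm.
L_req = P_u / φr_n = 469 / 1.05 = 446.7 mm total.
Round up → use L = 450 mm.

L = 450 mm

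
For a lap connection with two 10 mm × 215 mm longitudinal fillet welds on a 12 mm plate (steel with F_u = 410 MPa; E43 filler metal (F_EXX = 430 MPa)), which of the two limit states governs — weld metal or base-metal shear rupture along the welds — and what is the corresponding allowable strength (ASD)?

t_e = 0.707 × 10 = 7.07 mm; L = 430 mm.
Weld metal: R_n/Ω = (1/2.0) × 0.6 × 430 × 7.07 × 430 × 10⁻³ = 392.2 kN.
Base metal (shear rupture): R_n/Ω = (1/2.0) × 0.6 × 410 × 12 × 430 × 10⁻³ = 634.7 kN.
Governing: weld metal.

R_n/Ω ≈ 392 kN (weld metal governs)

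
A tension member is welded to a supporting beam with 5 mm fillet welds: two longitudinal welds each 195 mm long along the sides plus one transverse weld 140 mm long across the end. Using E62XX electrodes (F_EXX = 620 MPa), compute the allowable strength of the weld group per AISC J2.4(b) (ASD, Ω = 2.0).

t_e = 0.707 × 5 = 3.535 mm.
R_nwl = 0.6 × 620 × 3.535 × 390 × 10⁻³ = 512.9 kN (longitudinal, 2 welds).
R_nwt = 0.6 × 620 × 3.535 × 140 × 10⁻³ = 184.1 kN (transverse, base value).
(i) R_nwl + R_nwt = 697 kN; (ii) 0.85 R_nwl + 1.5 R_nwt = 712.1 kN.
R_n = max = 712.1 kN [governs: (ii)]; R_n/Ω = 356 kN.

R_n/Ω ≈ 356 kN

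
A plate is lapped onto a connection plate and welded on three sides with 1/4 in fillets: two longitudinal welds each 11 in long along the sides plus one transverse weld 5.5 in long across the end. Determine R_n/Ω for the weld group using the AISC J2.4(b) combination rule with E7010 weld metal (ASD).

E70XX → F_EXX = 70 ksi.
t_e = 0.707 × 0.25 = 0.1767 in.
R_nwl = 0.6 × 70 × 0.1767 × 22 = 163.3 kip (longitudinal, 2 welds).
R_nwt = 0.6 × 70 × 0.1767 × 5.5 = 40.83 kip (transverse, base value).
(i) R_nwl + R_nwt = 204.1 kip; (ii) 0.85 R_nwl + 1.5 R_nwt = 200.1 kip.
R_n = max = 204.1 kip [governs: (i)]; R_n/Ω = 102.1 kip.

R_n/Ω ≈ 102 kip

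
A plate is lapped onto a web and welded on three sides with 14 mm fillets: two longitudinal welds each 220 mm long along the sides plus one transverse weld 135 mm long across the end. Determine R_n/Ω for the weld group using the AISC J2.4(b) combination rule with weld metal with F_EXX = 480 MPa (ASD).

R_n/Ω ≈ 822 kN

t_e = 0.707 × 14 = 9.898 mm.
R_nwl = 0.6 × 480 × 9.898 × 440 × 10⁻³ = 1254 kN (longitudinal, 2 welds).
R_nwt = 0.6 × 480 × 9.898 × 135 × 10⁻³ = 384.8 kN (transverse, base value).
(i) R_nwl + R_nwt = 1639 kN; (ii) 0.85 R_nwl + 1.5 R_nwt = 1643 kN.
R_n = max = 1643 kN [governs: (ii)]; R_n/Ω = 821.7 kN.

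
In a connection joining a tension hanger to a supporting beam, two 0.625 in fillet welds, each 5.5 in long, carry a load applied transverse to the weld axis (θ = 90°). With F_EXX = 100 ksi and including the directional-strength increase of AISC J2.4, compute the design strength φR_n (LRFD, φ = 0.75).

φR_n ≈ 328 kips

t_e = 0.707 × 0.625 = 0.4419 in; A_we = 0.4419 × 11 = 4.861 in².
Directional factor: 1.0 + 0.5 sin^1.5(90°) = 1.5.
F_nw = 0.6 × 100 × 1.5 = 90 ksi.
φR_n = 0.75 × 90 × 4.861 = 328.1 kips.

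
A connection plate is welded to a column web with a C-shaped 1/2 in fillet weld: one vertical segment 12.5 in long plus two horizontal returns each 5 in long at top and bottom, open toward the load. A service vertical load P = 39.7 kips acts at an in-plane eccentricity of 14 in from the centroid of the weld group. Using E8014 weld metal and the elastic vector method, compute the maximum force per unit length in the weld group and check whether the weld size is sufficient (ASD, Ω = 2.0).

E80XX → F_EXX = 80 ksi.
Total weld length L_w = 22.5 in. Treat welds as unit-width lines.
Centroid: x̄ = 2×5×2.5 / 22.5 = 1.111 in from the vertical weld.
Polar moment about centroid: J = I_x + I_y = [12.5³/12 + 2×5×6.25²] + [12.5×1.111² + 2(5³/12 + 5×1.389²)] = 608.9 in³.
Direct shear f_v = P/L_w = 39.7 / 22.5 = 1.764 kip/in (vertical).
Torsion M = P·e = 39.7 × 14 = 555.8 kip·in.
Critical point at (x, y) = (3.889, 6.25) from centroid. f_tx = M·y/J = 5.705 kip/in; f_ty = M·x/J = 3.55 kip/in.
Resultant f_max = √[f_tx² + (f_v + f_ty)²] = √[5.705² + (1.764 + 3.55)²] = 7.796 kip/in.
Capacity per unit length: r_n/Ω = (1/2.0) × 0.6 × 80 × (0.707 × 0.5) = 8.484 kip/in.
7.796 ≤ 8.484 → adequate.

f_max ≈ 7.8 kip/in; adequate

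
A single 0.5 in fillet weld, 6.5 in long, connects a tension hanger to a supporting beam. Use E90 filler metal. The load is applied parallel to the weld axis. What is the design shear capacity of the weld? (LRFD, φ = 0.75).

φR_n ≈ 93.1 kip

E90XX → F_EXX = 90 ksi.
Effective throat t_e = 0.707 × 0.5 = 0.3535 in.
Total length L = 6.5 in; A_we = 0.3535 × 6.5 = 2.298 in².
F_nw = 0.6 F_EXX = 0.6 × 90 = 54 ksi.
φR_n = 0.75 × 54 × 2.298 = 93.06 kip.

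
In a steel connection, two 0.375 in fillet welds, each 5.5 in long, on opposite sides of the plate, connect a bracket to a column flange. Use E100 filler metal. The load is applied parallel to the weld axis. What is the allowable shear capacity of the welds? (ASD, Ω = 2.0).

R_n/Ω ≈ 87.5 kips

E100XX → F_EXX = 100 ksi.
Effective throat t_e = 0.707 × 0.375 = 0.2651 in.
Total length L = 11 in; A_we = 0.2651 × 11 = 2.916 in².
F_nw = 0.6 F_EXX = 0.6 × 100 = 60 ksi.
R_n = 60 × 2.916 = 175 kips; R_n/Ω = 175/2.0 = 87.49 kips.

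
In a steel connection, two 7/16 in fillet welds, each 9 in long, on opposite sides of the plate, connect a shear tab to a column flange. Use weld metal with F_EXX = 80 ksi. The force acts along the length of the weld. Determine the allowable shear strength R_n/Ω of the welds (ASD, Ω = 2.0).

R_n/Ω ≈ 134 kip

Effective throat t_e = 0.707 × 0.4375 = 0.3093 in.
Total length L = 18 in; A_we = 0.3093 × 18 = 5.568 in².
F_nw = 0.6 F_EXX = 0.6 × 80 = 48 ksi.
R_n = 48 × 5.568 = 267.2 kip; R_n/Ω = 267.2/2.0 = 133.6 kip.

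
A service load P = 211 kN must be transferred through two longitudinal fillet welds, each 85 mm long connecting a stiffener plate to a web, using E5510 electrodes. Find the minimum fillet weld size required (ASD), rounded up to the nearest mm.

w = 11 mm

E55XX → F_EXX = 550 MPa.
Total weld length L = 170 mm.
Required throat t_e = P × Ω / (0.6 F_EXX × L) = 211 × 2.0 / (0.6 × 550 × 170 × 10⁻³) = 7.522 mm.
Required leg w = t_e / 0.707 = 10.64 mm → use 11 mm.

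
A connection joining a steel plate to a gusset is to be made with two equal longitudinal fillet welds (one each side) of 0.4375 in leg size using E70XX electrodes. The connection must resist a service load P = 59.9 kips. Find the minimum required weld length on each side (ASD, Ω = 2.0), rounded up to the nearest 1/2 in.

L = 5 in on each side

E70XX → F_EXX = 70 ksi.
Throat t_e = 0.707 × 0.4375 = 0.3093 in.
r_n/Ω = (0.6 × 70 × 0.3093) / 2.0 = 6.496 kip/in.
L_req = P / (r_n/Ω) = 59.9 / 6.496 = 9.222 in total.
Per side: 9.222 / 2 = 4.611 in.
Round up → use L = 5 in on each side.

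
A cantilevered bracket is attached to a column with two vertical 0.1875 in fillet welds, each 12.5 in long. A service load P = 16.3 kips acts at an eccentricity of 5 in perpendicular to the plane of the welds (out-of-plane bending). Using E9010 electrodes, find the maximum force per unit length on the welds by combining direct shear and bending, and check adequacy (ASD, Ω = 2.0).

f_max ≈ 1.7 kip/in; adequate

E90XX → F_EXX = 90 ksi.
L_w = 2 × 12.5 = 25 in; section modulus (unit throat) S = 2 × L²/6 = 52.08 in².
Direct shear f_v = P/L_w = 16.3/25 = 0.652 kip/in.
Moment M = P × e = 16.3 × 5 = 81.5 kip·in; bending f_b = M/S = 1.565 kip/in.
f_max = √(f_v² + f_b²) = √(0.652² + 1.565²) = 1.695 kip/in.
r_n/Ω = (1/2.0) × 0.6 × 90 × (0.707 × 0.1875) = 3.579 kip/in → adequate.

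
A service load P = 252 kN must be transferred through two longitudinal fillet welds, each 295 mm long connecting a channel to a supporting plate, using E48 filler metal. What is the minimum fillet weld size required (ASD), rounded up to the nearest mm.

E48XX → F_EXX = 480 MPa.
Total weld length L = 590 mm.
Required throat t_e = P × Ω / (0.6 F_EXX × L) = 252 × 2.0 / (0.6 × 480 × 590 × 10⁻³) = 2.966 mm.
Required leg w = t_e / 0.707 = 4.195 mm → use 5 mm.

w = 5 mm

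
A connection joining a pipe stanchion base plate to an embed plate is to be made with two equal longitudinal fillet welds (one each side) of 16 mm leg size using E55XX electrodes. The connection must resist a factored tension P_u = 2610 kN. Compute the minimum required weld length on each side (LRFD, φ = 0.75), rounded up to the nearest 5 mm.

E55XX → F_EXX = 550 MPa.
Throat t_e = 0.707 × 16 = 11.31 mm.
φr_n = 0.75 × 0.6 × 550 × 11.31 × 10⁻³ = 2.8 kN/mm.
L_req = P_u / φr_n = 2610 / 2.8 = 932.2 mm total.
Per side: 932.2 / 2 = 466.1 mm.
Round up → use L = 470 mm on each side.

L = 470 mm on each side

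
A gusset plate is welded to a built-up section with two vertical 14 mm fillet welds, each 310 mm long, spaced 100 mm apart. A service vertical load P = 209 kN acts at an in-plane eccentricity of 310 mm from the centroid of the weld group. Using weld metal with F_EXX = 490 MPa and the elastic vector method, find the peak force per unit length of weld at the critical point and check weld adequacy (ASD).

f_max ≈ 1750 N/mm; NOT adequate

Total weld length L_w = 620 mm. Treat welds as unit-width lines.
Polar moment about centroid: J = 2[d³/12 + d(b/2)²] = 2[310³/12 + 310×50²] = 6515000 mm³.
Direct shear f_v = P/L_w = 209×10³ / 620 = 337.1 N/mm (vertical).
Torsion M = P·e = 209×10³ × 310 = 64790000 N·mm.
Critical point at (x, y) = (50, 155) from centroid. f_tx = M·y/J = 1541 N/mm; f_ty = M·x/J = 497.2 N/mm.
Resultant f_max = √[f_tx² + (f_v + f_ty)²] = √[1541² + (337.1 + 497.2)²] = 1753 N/mm.
Capacity per unit length: r_n/Ω = (1/2.0) × 0.6 × 490 × (0.707 × 14) = 1455 N/mm.
1753 > 1455 → NOT adequate.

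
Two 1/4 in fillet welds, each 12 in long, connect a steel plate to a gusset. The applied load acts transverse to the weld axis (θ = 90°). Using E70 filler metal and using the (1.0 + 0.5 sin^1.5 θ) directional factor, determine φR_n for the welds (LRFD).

E70XX → F_EXX = 70 ksi.
t_e = 0.707 × 0.25 = 0.1767 in; A_we = 0.1767 × 24 = 4.242 in².
Directional factor: 1.0 + 0.5 sin^1.5(90°) = 1.5.
F_nw = 0.6 × 70 × 1.5 = 63 ksi.
φR_n = 0.75 × 63 × 4.242 = 200.4 kip.

φR_n ≈ 200 kip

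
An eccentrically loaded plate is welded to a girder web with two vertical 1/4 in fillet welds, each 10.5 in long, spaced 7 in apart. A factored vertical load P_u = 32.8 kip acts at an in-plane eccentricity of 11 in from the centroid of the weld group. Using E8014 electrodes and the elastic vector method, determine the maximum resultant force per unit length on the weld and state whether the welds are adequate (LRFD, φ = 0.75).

E80XX → F_EXX = 80 ksi.
Total weld length L_w = 21 in. Treat welds as unit-width lines.
Polar moment about centroid: J = 2[d³/12 + d(b/2)²] = 2[10.5³/12 + 10.5×3.5²] = 450.2 in³.
Direct shear f_v = P/L_w = 32.8 / 21 = 1.562 kip/in (vertical).
Torsion M = P·e = 32.8 × 11 = 360.8 kip·in.
Critical point at (x, y) = (3.5, 5.25) from centroid. f_tx = M·y/J = 4.208 kip/in; f_ty = M·x/J = 2.805 kip/in.
Resultant f_max = √[f_tx² + (f_v + f_ty)²] = √[4.208² + (1.562 + 2.805)²] = 6.064 kip/in.
Capacity per unit length: φr_n = 0.75 × 0.6 × 80 × (0.707 × 0.25) = 6.363 kip/in.
6.064 ≤ 6.363 → adequate.

f_max ≈ 6.06 kip/in; adequate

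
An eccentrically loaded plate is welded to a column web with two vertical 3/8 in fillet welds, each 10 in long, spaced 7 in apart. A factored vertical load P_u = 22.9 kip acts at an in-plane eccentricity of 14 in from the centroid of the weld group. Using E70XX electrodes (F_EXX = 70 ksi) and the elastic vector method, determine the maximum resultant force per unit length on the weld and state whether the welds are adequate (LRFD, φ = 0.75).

f_max ≈ 5.49 kip/in; adequate

Total weld length L_w = 20 in. Treat welds as unit-width lines.
Polar moment about centroid: J = 2[d³/12 + d(b/2)²] = 2[10³/12 + 10×3.5²] = 411.7 in³.
Direct shear f_v = P/L_w = 22.9 / 20 = 1.145 kip/in (vertical).
Torsion M = P·e = 22.9 × 14 = 320.6 kip·in.
Critical point at (x, y) = (3.5, 5) from centroid. f_tx = M·y/J = 3.894 kip/in; f_ty = M·x/J = 2.726 kip/in.
Resultant f_max = √[f_tx² + (f_v + f_ty)²] = √[3.894² + (1.145 + 2.726)²] = 5.49 kip/in.
Capacity per unit length: φr_n = 0.75 × 0.6 × 70 × (0.707 × 0.375) = 8.351 kip/in.
5.49 ≤ 8.351 → adequate.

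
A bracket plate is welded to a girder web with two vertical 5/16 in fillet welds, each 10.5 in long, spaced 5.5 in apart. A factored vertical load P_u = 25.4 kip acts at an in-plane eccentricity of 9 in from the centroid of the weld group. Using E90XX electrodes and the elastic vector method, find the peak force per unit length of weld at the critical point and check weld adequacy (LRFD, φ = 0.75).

E90XX → F_EXX = 90 ksi.
Total weld length L_w = 21 in. Treat welds as unit-width lines.
Polar moment about centroid: J = 2[d³/12 + d(b/2)²] = 2[10.5³/12 + 10.5×2.75²] = 351.8 in³.
Direct shear f_v = P/L_w = 25.4 / 21 = 1.21 kip/in (vertical).
Torsion M = P·e = 25.4 × 9 = 228.6 kip·in.
Critical point at (x, y) = (2.75, 5.25) from centroid. f_tx = M·y/J = 3.412 kip/in; f_ty = M·x/J = 1.787 kip/in.
Resultant f_max = √[f_tx² + (f_v + f_ty)²] = √[3.412² + (1.21 + 1.787)²] = 4.541 kip/in.
Capacity per unit length: φr_n = 0.75 × 0.6 × 90 × (0.707 × 0.3125) = 8.948 kip/in.
4.541 ≤ 8.948 → adequate.

f_max ≈ 4.54 kip/in; adequate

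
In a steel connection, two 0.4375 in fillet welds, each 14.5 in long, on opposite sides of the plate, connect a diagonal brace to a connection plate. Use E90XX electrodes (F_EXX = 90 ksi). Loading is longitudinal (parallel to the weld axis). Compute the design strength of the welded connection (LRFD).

Effective throat t_e = 0.707 × 0.4375 = 0.3093 in.
Total length L = 29 in; A_we = 0.3093 × 29 = 8.97 in².
F_nw = 0.6 F_EXX = 0.6 × 90 = 54 ksi.
φR_n = 0.75 × 54 × 8.97 = 363.3 kip.

φR_n ≈ 363 kip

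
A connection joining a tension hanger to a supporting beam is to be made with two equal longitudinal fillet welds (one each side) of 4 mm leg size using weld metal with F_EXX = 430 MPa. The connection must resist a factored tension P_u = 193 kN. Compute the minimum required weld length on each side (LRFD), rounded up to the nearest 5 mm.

Throat t_e = 0.707 × 4 = 2.828 mm.
φr_n = 0.75 × 0.6 × 430 × 2.828 × 10⁻³ = 0.5472 kN/mm.
L_req = P_u / φr_n = 193 / 0.5472 = 352.7 mm total.
Per side: 352.7 / 2 = 176.3 mm.
Round up → use L = 180 mm on each side.

L = 180 mm on each side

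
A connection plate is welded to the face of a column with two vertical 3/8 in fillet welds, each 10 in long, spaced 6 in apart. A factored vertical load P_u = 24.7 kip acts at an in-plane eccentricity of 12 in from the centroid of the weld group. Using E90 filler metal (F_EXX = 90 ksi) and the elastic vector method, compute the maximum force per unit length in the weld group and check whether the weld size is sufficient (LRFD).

f_max ≈ 5.72 kip/in; adequate

Total weld length L_w = 20 in. Treat welds as unit-width lines.
Polar moment about centroid: J = 2[d³/12 + d(b/2)²] = 2[10³/12 + 10×3²] = 346.7 in³.
Direct shear f_v = P/L_w = 24.7 / 20 = 1.235 kip/in (vertical).
Torsion M = P·e = 24.7 × 12 = 296.4 kip·in.
Critical point at (x, y) = (3, 5) from centroid. f_tx = M·y/J = 4.275 kip/in; f_ty = M·x/J = 2.565 kip/in.
Resultant f_max = √[f_tx² + (f_v + f_ty)²] = √[4.275² + (1.235 + 2.565)²] = 5.72 kip/in.
Capacity per unit length: φr_n = 0.75 × 0.6 × 90 × (0.707 × 0.375) = 10.74 kip/in.
5.72 ≤ 10.74 → adequate.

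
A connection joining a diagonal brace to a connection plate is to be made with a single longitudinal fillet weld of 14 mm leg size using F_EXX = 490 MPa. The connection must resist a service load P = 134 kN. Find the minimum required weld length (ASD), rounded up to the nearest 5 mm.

Throat t_e = 0.707 × 14 = 9.898 mm.
r_n/Ω = (0.6 × 490 × 9.898) / 2.0 = 1455 N/mm = 1.455 kN/mm.
L_req = P / (r_n/Ω) = 134 / 1.455 = 92.1 mm total.
Round up → use L = 95 mm.

L = 95 mm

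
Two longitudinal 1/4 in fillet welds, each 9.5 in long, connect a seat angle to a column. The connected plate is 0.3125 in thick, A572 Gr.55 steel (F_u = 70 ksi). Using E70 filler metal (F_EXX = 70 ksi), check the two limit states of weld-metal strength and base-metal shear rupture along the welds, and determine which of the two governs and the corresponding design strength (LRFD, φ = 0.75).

φR_n ≈ 106 kips (weld metal governs)

t_e = 0.707 × 0.25 = 0.1767 in; L = 19 in.
Weld metal: φR_n = 0.75 × 0.6 × 70 × 0.1767 × 19 = 105.8 kips.
Base metal (shear rupture): φR_n = 0.75 × 0.6 × 70 × 0.3125 × 19 = 187 kips.
Governing: weld metal.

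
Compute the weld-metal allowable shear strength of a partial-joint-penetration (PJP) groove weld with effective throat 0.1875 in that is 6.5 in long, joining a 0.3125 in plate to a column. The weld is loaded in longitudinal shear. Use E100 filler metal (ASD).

E100XX → F_EXX = 100 ksi.
Effective throat (given) t_e = 0.1875 in.
A_we = 0.1875 × 6.5 = 1.219 in².
F_nw = 0.6 F_EXX = 60 ksi.
R_n/Ω = (60 × 1.219) / 2.0 = 36.56 kip.

R_n/Ω ≈ 36.6 kip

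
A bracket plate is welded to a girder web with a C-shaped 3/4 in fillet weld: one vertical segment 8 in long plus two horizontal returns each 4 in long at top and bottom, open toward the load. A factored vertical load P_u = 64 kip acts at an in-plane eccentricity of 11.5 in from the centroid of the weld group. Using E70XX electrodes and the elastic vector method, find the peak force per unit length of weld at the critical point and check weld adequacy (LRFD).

E70XX → F_EXX = 70 ksi.
Total weld length L_w = 16 in. Treat welds as unit-width lines.
Centroid: x̄ = 2×4×2 / 16 = 1 in from the vertical weld.
Polar moment about centroid: J = I_x + I_y = [8³/12 + 2×4×4²] + [8×1² + 2(4³/12 + 4×1²)] = 197.3 in³.
Direct shear f_v = P/L_w = 64 / 16 = 4 kip/in (vertical).
Torsion M = P·e = 64 × 11.5 = 736 kip·in.
Critical point at (x, y) = (3, 4) from centroid. f_tx = M·y/J = 14.92 kip/in; f_ty = M·x/J = 11.19 kip/in.
Resultant f_max = √[f_tx² + (f_v + f_ty)²] = √[14.92² + (4 + 11.19)²] = 21.29 kip/in.
Capacity per unit length: φr_n = 0.75 × 0.6 × 70 × (0.707 × 0.75) = 16.7 kip/in.
21.29 > 16.7 → NOT adequate.

f_max ≈ 21.3 kip/in; NOT adequate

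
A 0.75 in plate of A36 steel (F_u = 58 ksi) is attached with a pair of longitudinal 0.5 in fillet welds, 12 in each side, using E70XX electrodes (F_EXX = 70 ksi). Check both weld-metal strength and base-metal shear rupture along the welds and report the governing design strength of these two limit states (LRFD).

t_e = 0.707 × 0.5 = 0.3535 in; L = 24 in.
Weld metal: φR_n = 0.75 × 0.6 × 70 × 0.3535 × 24 = 267.2 kip.
Base metal (shear rupture): φR_n = 0.75 × 0.6 × 58 × 0.75 × 24 = 469.8 kip.
Governing: weld metal.

φR_n ≈ 267 kip (weld metal governs)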